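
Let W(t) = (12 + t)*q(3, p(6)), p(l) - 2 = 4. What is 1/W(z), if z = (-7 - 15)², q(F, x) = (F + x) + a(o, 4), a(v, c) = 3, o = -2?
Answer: 1/5952 ≈ 0.00016801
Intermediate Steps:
p(l) = 6 (p(l) = 2 + 4 = 6)
q(F, x) = 3 + F + x (q(F, x) = (F + x) + 3 = 3 + F + x)
z = 484 (z = (-22)² = 484)
W(t) = 144 + 12*t (W(t) = (12 + t)*(3 + 3 + 6) = (12 + t)*12 = 144 + 12*t)
1/W(z) = 1/(144 + 12*484) = 1/(144 + 5808) = 1/5952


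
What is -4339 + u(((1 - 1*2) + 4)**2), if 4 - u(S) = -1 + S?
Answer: -4343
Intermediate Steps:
u(S) = 5 - S (u(S) = 4 - (-1 + S) = 4 + (1 - S) = 5 - S)
-4339 + u(((1 - 1*2) + 4)**2) = -4339 + (5 - ((1 - 1*2) + 4)**2) = -4339 + (5 - ((1 - 2) + 4)**2) = -4339 + (5 - (-1 + 4)**2) = -4339 + (5 - 1*3**2) = -4339 + (5 - 1*9) = -4339 + (5 - 9) = -4339 - 4 = -4343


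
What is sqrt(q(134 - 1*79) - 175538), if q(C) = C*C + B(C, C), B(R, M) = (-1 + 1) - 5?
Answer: I*sqrt(172518) ≈ 415.35*I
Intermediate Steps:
B(R, M) = -5 (B(R, M) = 0 - 5 = -5)
q(C) = -5 + C**2 (q(C) = C*C - 5 = C**2 - 5 = -5 + C**2)
sqrt(q(134 - 1*79) - 175538) = sqrt((-5 + (134 - 1*79)**2) - 175538) = sqrt((-5 + (134 - 79)**2) - 175538) = sqrt((-5 + 55**2) - 175538) = sqrt((-5 + 3025) - 175538) = sqrt(3020 - 175538) = sqrt(-172518) = I*sqrt(172518)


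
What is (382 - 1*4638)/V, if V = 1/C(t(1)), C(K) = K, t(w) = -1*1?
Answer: 4256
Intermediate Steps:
t(w) = -1
V = -1 (V = 1/(-1) = -1)
(382 - 1*4638)/V = (382 - 1*4638)/(-1) = (382 - 4638)*(-1) = -4256*(-1) = 4256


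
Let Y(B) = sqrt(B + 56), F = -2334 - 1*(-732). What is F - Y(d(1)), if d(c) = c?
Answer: -1602 - sqrt(57) ≈ -1609.6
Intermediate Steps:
F = -1602 (F = -2334 + 732 = -1602)
Y(B) = sqrt(56 + B)
F - Y(d(1)) = -1602 - sqrt(56 + 1) = -1602 - sqrt(57)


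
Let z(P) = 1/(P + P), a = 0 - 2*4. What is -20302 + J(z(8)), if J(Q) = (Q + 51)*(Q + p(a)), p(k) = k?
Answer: -5301071/256 ≈ -20707.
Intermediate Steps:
a = -8 (a = 0 - 8 = -8)
z(P) = 1/(2*P)
J(Q) = (-8 + Q)*(51 + Q) (J(Q) = (Q + 51)*(Q - 8) = (51 + Q)*(-8 + Q) = (-8 + Q)*(51 + Q))
-20302 + J(z(8)) = -20302 + (-408 + ((½)/8)² + 43*((½)/8)) = -20302 + (-408 + ((½)*(⅛))² + 43*((½)*(⅛))) = -20302 + (-408 + (1/16)² + 43*(1/16)) = -20302 + (-408 + 1/256 + 43/16) = -20302 - 103759/256 = -5301071/256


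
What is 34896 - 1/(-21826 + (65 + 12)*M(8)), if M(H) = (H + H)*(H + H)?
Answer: 73770145/2114 ≈ 34896.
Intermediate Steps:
M(H) = 4*H**2 (M(H) = (2*H)*(2*H) = 4*H**2)
34896 - 1/(-21826 + (65 + 12)*M(8)) = 34896 - 1/(-21826 + (65 + 12)*(4*8**2)) = 34896 - 1/(-21826 + 77*(4*64)) = 34896 - 1/(-21826 + 77*256) = 34896 - 1/(-21826 + 19712) = 34896 - 1/(-2114) = 34896 - 1*(-1/2114) = 34896 + 1/2114 = 73770145/2114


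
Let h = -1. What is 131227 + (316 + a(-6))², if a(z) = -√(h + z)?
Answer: 231076 - 632*I*√7 ≈ 2.3108e+5 - 1672.1*I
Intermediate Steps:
a(z) = -√(-1 + z)
131227 + (316 + a(-6))² = 131227 + (316 - √(-1 - 6))² = 131227 + (316 - √(-7))² = 131227 + (316 - I*√7)²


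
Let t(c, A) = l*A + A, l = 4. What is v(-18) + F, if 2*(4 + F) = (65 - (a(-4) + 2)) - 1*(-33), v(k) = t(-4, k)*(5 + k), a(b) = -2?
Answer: 1215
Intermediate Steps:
t(c, A) = 5*A (t(c, A) = 4*A + A = 5*A)
v(k) = 5*k*(5 + k) (v(k) = (5*k)*(5 + k) = 5*k*(5 + k))
F = 45 (F = -4 + ((65 - (-2 + 2)) - 1*(-33))/2 = -4 + ((65 - 1*0) + 33)/2 = -4 + ((65 + 0) + 33)/2 = -4 + (65 + 33)/2 = -4 + (½)*98 = -4 + 49 = 45)
v(-18) + F = 5*(-18)*(5 - 18) + 45 = 5*(-18)*(-13) + 45 = 1170 + 45 = 1215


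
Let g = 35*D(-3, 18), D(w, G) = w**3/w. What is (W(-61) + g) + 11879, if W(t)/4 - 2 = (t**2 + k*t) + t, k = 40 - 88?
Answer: 38554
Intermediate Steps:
k = -48
D(w, G) = w**2
W(t) = 8 - 188*t + 4*t**2 (W(t) = 8 + 4*((t**2 - 48*t) + t) = 8 + 4*(t**2 - 47*t) = 8 + (-188*t + 4*t**2) = 8 - 188*t + 4*t**2)
g = 315 (g = 35*(-3)**2 = 35*9 = 315)
(W(-61) + g) + 11879 = ((8 - 188*(-61) + 4*(-61)**2) + 315) + 11879 = ((8 + 11468 + 4*3721) + 315) + 11879 = ((8 + 11468 + 14884) + 315) + 11879 = (26360 + 315) + 11879 = 26675 + 11879 = 38554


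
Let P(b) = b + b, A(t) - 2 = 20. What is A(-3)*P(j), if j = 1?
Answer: 44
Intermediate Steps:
A(t) = 22 (A(t) = 2 + 20 = 22)
P(b) = 2*b
A(-3)*P(j) = 22*(2*1) = 22*2 = 44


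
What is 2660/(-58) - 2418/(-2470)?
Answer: -123653/2755 ≈ -44.883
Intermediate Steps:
2660/(-58) - 2418/(-2470) = 2660*(-1/58) - 2418*(-1/2470) = -1330/29 + 93/95 = -123653/2755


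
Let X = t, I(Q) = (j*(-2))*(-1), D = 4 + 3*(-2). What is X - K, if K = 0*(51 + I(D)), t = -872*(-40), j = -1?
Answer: 34880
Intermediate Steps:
D = -2 (D = 4 - 6 = -2)
t = 34880
I(Q) = -2 (I(Q) = -1*(-2)*(-1) = 2*(-1) = -2)
X = 34880
K = 0 (K = 0*(51 - 2) = 0*49 = 0)
X - K = 34880 - 1*0 = 34880 + 0 = 34880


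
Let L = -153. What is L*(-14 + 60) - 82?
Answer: -7120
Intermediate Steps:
L*(-14 + 60) - 82 = -153*(-14 + 60) - 82 = -153*46 - 82 = -7038 - 82 = -7120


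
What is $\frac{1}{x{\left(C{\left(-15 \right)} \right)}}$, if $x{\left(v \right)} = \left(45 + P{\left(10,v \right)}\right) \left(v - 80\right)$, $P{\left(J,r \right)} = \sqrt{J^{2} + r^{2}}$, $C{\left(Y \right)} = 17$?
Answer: $- \frac{5}{11452} + \frac{\sqrt{389}}{103068} \approx -0.00024525$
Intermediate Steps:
$x{\left(v \right)} = \left(-80 + v\right) \left(45 + \sqrt{100 + v^{2}}\right)$ ($x{\left(v \right)} = \left(45 + \sqrt{10^{2} + v^{2}}\right) \left(v - 80\right) = \left(45 + \sqrt{100 + v^{2}}\right) \left(-80 + v\right) = \left(-80 + v\right) \left(45 + \sqrt{100 + v^{2}}\right)$)
$\frac{1}{x{\left(C{\left(-15 \right)} \right)}} = \frac{1}{-3600 - 80 \sqrt{100 + 17^{2}} + 45 \cdot 17 + 17 \sqrt{100 + 17^{2}}} = \frac{1}{-3600 - 80 \sqrt{100 + 289} + 765 + 17 \sqrt{100 + 289}} = \frac{1}{-3600 - 80 \sqrt{389} + 765 + 17 \sqrt{389}} = \frac{1}{-2835 - 63 \sqrt{389}}$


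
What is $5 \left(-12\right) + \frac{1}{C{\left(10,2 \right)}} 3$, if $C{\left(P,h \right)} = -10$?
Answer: $- \frac{603}{10} \approx -60.3$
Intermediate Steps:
$5 \left(-12\right) + \frac{1}{C{\left(10,2 \right)}} 3 = 5 \left(-12\right) + \frac{1}{-10} \cdot 3 = -60 - \frac{3}{10} = - \frac{603}{10}$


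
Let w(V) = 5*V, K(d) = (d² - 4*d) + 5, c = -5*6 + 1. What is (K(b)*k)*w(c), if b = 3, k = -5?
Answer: 1450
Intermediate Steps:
c = -29 (c = -30 + 1 = -29)
K(d) = 5 + d² - 4*d
(K(b)*k)*w(c) = ((5 + 3² - 4*3)*(-5))*(5*(-29)) = ((5 + 9 - 12)*(-5))*(-145) = (2*(-5))*(-145) = -10*(-145) = 1450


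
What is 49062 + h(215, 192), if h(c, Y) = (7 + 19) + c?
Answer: 49303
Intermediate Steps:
h(c, Y) = 26 + c
49062 + h(215, 192) = 49062 + (26 + 215) = 49062 + 241 = 49303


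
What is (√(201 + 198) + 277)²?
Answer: (277 + √399)² ≈ 88194.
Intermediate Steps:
(√(201 + 198) + 277)² = (√399 + 277)² = (277 + √399)²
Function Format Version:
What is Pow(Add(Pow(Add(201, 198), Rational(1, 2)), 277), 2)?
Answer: Pow(Add(277, Pow(399, Rational(1, 2))), 2) ≈ 88194.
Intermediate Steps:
Pow(Add(Pow(Add(201, 198), Rational(1, 2)), 277), 2) = Pow(Add(Pow(399, Rational(1, 2)), 277), 2) = Pow(Add(277, Pow(399, Rational(1, 2))), 2)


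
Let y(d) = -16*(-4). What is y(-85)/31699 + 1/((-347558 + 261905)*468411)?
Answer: 2567731640813/1271789473233717 ≈ 0.0020190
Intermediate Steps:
y(d) = 64
y(-85)/31699 + 1/((-347558 + 261905)*468411) = 64/31699 + 1/((-347558 + 261905)*468411) = 64*(1/31699) + (1/468411)/(-85653) = 64/31699 - 1/85653*1/468411 = 64/31699 - 1/40120807383 = 2567731640813/1271789473233717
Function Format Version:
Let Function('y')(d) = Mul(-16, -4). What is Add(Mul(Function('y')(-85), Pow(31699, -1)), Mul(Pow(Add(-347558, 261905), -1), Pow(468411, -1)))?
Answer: Rational(2567731640813, 1271789473233717) ≈ 0.0020190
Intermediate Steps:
Function('y')(d) = 64
Add(Mul(Function('y')(-85), Pow(31699, -1)), Mul(Pow(Add(-347558, 261905), -1), Pow(468411, -1))) = Add(Mul(64, Pow(31699, -1)), Mul(Pow(Add(-347558, 261905), -1), Pow(468411, -1))) = Add(Mul(64, Rational(1, 31699)), Mul(Pow(-85653, -1), Rational(1, 468411))) = Add(Rational(64, 31699), Mul(Rational(-1, 85653), Rational(1, 468411))) = Add(Rational(64, 31699), Rational(-1, 40120807383)) = Rational(2567731640813, 1271789473233717)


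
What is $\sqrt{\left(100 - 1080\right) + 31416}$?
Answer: $2 \sqrt{7609} \approx 174.46$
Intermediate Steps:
$\sqrt{\left(100 - 1080\right) + 31416} = \sqrt{-980 + 31416} = \sqrt{30436} = 2 \sqrt{7609}$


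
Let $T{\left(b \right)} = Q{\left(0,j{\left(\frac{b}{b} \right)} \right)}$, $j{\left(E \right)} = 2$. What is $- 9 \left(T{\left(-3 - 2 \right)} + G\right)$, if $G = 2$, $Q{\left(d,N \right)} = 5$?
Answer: $-63$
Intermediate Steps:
$T{\left(b \right)} = 5$
$- 9 \left(T{\left(-3 - 2 \right)} + G\right) = - 9 \left(5 + 2\right) = \left(-9\right) 7 = -63$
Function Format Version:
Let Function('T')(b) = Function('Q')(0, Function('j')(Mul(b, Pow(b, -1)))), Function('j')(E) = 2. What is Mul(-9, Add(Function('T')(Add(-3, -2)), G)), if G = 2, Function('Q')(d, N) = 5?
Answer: -63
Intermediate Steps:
Function('T')(b) = 5
Mul(-9, Add(Function('T')(Add(-3, -2)), G)) = Mul(-9, Add(5, 2)) = Mul(-9, 7) = -63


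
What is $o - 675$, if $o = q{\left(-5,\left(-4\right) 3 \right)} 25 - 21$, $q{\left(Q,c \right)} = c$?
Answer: $-996$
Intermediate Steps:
$o = -321$ ($o = \left(-4\right) 3 \cdot 25 - 21 = \left(-12\right) 25 - 21 = -300 - 21 = -321$)
$o - 675 = -321 - 675 = -996$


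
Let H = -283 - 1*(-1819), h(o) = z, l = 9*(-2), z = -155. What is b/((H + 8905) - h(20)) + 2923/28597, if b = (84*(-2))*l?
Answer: 9787453/25251151 ≈ 0.38760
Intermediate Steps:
l = -18
b = 3024 (b = (84*(-2))*(-18) = -168*(-18) = 3024)
h(o) = -155
H = 1536 (H = -283 + 1819 = 1536)
b/((H + 8905) - h(20)) + 2923/28597 = 3024/((1536 + 8905) - 1*(-155)) + 2923/28597 = 3024/(10441 + 155) + 2923*(1/28597) = 3024/10596 + 2923/28597 = 3024*(1/10596) + 2923/28597 = 252/883 + 2923/28597 = 9787453/25251151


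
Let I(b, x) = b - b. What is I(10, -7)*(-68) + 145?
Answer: 145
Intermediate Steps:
I(b, x) = 0
I(10, -7)*(-68) + 145 = 0*(-68) + 145 = 0 + 145 = 145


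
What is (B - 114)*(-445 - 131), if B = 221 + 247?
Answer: -203904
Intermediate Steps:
B = 468
(B - 114)*(-445 - 131) = (468 - 114)*(-445 - 131) = 354*(-576) = -203904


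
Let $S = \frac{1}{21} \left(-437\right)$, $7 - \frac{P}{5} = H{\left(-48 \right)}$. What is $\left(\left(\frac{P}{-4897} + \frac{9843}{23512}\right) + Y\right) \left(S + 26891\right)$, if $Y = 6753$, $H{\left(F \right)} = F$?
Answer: $\frac{31340198431310333}{172707396} \approx 1.8146 \cdot 10^{8}$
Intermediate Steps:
$P = 275$ ($P = 35 - -240 = 35 + 240 = 275$)
$S = - \frac{437}{21}$ ($S = \frac{1}{21} \left(-437\right) = - \frac{437}{21} \approx -20.81$)
$\left(\left(\frac{P}{-4897} + \frac{9843}{23512}\right) + Y\right) \left(S + 26891\right) = \left(\left(\frac{275}{-4897} + \frac{9843}{23512}\right) + 6753\right) \left(- \frac{437}{21} + 26891\right) = \left(\left(275 \left(- \frac{1}{4897}\right) + 9843 \cdot \frac{1}{23512}\right) + 6753\right) \frac{564274}{21} = \left(\left(- \frac{275}{4897} + \frac{9843}{23512}\right) + 6753\right) \frac{564274}{21} = \left(\frac{41735371}{115138264} + 6753\right) \frac{564274}{21} = \frac{777570432163}{115138264} \cdot \frac{564274}{21} = \frac{31340198431310333}{172707396}$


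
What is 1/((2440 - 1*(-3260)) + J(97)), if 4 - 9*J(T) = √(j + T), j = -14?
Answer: 461736/2632100333 + 9*√83/2632100333 ≈ 0.00017546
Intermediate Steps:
J(T) = 4/9 - √(-14 + T)/9
1/((2440 - 1*(-3260)) + J(97)) = 1/((2440 - 1*(-3260)) + (4/9 - √(-14 + 97)/9)) = 1/((2440 + 3260) + (4/9 - √83/9)) = 1/(5700 + (4/9 - √83/9)) = 1/(51304/9 - √83/9)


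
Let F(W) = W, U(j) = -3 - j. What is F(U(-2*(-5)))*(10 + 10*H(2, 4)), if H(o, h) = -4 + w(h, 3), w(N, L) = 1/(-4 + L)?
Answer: 520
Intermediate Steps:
H(o, h) = -5 (H(o, h) = -4 + 1/(-4 + 3) = -4 + 1/(-1) = -4 - 1 = -5)
F(U(-2*(-5)))*(10 + 10*H(2, 4)) = (-3 - (-2)*(-5))*(10 + 10*(-5)) = (-3 - 1*10)*(10 - 50) = (-3 - 10)*(-40) = -13*(-40) = 520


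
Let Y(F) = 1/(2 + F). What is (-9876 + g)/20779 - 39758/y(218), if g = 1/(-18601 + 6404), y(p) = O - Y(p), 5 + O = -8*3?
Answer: 2216023011136567/1617209975403 ≈ 1370.3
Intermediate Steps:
O = -29 (O = -5 - 8*3 = -5 - 24 = -29)
y(p) = -29 - 1/(2 + p)
g = -1/12197 (g = 1/(-12197) = -1/12197 ≈ -8.1987e-5)
(-9876 + g)/20779 - 39758/y(218) = (-9876 - 1/12197)/20779 - 39758*(2 + 218)/(-59 - 29*218) = -120457573/12197*1/20779 - 39758*220/(-59 - 6322) = -120457573/253441463 - 39758/((1/220)*(-6381)) = -120457573/253441463 - 39758/(-6381/220) = -120457573/253441463 - 39758*(-220/6381) = -120457573/253441463 + 8746760/6381 = 2216023011136567/1617209975403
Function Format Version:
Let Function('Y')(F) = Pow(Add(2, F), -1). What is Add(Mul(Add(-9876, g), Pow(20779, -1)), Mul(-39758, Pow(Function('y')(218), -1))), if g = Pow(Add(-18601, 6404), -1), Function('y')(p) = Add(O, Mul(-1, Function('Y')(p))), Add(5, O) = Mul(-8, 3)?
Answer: Rational(2216023011136567, 1617209975403) ≈ 1370.3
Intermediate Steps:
O = -29 (O = Add(-5, Mul(-8, 3)) = Add(-5, -24) = -29)
Function('y')(p) = Add(-29, Mul(-1, Pow(Add(2, p), -1)))
g = Rational(-1, 12197) (g = Pow(-12197, -1) = Rational(-1, 12197) ≈ -8.1987e-5)
Add(Mul(Add(-9876, g), Pow(20779, -1)), Mul(-39758, Pow(Function('y')(218), -1))) = Add(Mul(Add(-9876, Rational(-1, 12197)), Pow(20779, -1)), Mul(-39758, Pow(Mul(Pow(Add(2, 218), -1), Add(-59, Mul(-29, 218))), -1))) = Add(Mul(Rational(-120457573, 12197), Rational(1, 20779)), Mul(-39758, Pow(Mul(Pow(220, -1), Add(-59, -6322)), -1))) = Add(Rational(-120457573, 253441463), Mul(-39758, Pow(Mul(Rational(1, 220), -6381), -1))) = Add(Rational(-120457573, 253441463), Mul(-39758, Pow(Rational(-6381, 220), -1))) = Add(Rational(-120457573, 253441463), Mul(-39758, Rational(-220, 6381))) = Add(Rational(-120457573, 253441463), Rational(8746760, 6381)) = Rational(2216023011136567, 1617209975403)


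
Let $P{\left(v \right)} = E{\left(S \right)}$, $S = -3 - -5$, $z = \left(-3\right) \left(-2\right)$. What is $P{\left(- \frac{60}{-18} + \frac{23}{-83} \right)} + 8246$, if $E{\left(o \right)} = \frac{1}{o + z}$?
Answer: $\frac{65969}{8} \approx 8246.1$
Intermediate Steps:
$z = 6$
$S = 2$ ($S = -3 + 5 = 2$)
$E{\left(o \right)} = \frac{1}{6 + o}$ ($E{\left(o \right)} = \frac{1}{o + 6} = \frac{1}{6 + o}$)
$P{\left(v \right)} = \frac{1}{8}$ ($P{\left(v \right)} = \frac{1}{6 + 2} = \frac{1}{8}$)
$P{\left(- \frac{60}{-18} + \frac{23}{-83} \right)} + 8246 = \frac{1}{8} + 8246 = \frac{65969}{8}$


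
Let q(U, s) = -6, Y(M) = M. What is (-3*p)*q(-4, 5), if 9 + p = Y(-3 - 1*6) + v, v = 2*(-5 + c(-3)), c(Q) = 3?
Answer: -396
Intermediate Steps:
v = -4 (v = 2*(-5 + 3) = 2*(-2) = -4)
p = -22 (p = -9 + ((-3 - 1*6) - 4) = -9 + ((-3 - 6) - 4) = -9 + (-9 - 4) = -9 - 13 = -22)
(-3*p)*q(-4, 5) = -3*(-22)*(-6) = 66*(-6) = -396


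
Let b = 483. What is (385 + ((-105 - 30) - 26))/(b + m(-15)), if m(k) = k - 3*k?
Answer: 224/513 ≈ 0.43665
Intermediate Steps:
m(k) = -2*k
(385 + ((-105 - 30) - 26))/(b + m(-15)) = (385 + ((-105 - 30) - 26))/(483 - 2*(-15)) = (385 + (-135 - 26))/(483 + 30) = (385 - 161)/513 = 224*(1/513) = 224/513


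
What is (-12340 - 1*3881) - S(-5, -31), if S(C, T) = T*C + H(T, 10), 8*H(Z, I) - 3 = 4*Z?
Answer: -130887/8 ≈ -16361.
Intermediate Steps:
H(Z, I) = 3/8 + Z/2 (H(Z, I) = 3/8 + (4*Z)/8 = 3/8 + Z/2)
S(C, T) = 3/8 + T/2 + C*T (S(C, T) = T*C + (3/8 + T/2) = C*T + (3/8 + T/2) = 3/8 + T/2 + C*T)
(-12340 - 1*3881) - S(-5, -31) = (-12340 - 1*3881) - (3/8 + (1/2)*(-31) - 5*(-31)) = (-12340 - 3881) - (3/8 - 31/2 + 155) = -16221 - 1*1119/8 = -16221 - 1119/8 = -130887/8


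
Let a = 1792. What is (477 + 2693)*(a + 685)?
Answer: 7852090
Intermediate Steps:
(477 + 2693)*(a + 685) = (477 + 2693)*(1792 + 685) = 3170*2477 = 7852090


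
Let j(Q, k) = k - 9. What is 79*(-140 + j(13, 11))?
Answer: -10902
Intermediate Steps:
j(Q, k) = -9 + k
79*(-140 + j(13, 11)) = 79*(-140 + (-9 + 11)) = 79*(-140 + 2) = 79*(-138) = -10902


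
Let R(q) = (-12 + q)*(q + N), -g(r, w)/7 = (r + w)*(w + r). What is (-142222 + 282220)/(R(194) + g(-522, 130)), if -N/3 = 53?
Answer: -23333/178213 ≈ -0.13093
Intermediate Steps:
N = -159 (N = -3*53 = -159)
g(r, w) = -7*(r + w)² (g(r, w) = -7*(r + w)*(w + r) = -7*(r + w)*(r + w) = -7*(r + w)²)
R(q) = (-159 + q)*(-12 + q) (R(q) = (-12 + q)*(q - 159) = (-12 + q)*(-159 + q) = (-159 + q)*(-12 + q))
(-142222 + 282220)/(R(194) + g(-522, 130)) = (-142222 + 282220)/((1908 + 194² - 171*194) - 7*(-522 + 130)²) = 139998/((1908 + 37636 - 33174) - 7*(-392)²) = 139998/(6370 - 7*153664) = 139998/(6370 - 1075648) = 139998/(-1069278) = 139998*(-1/1069278) = -23333/178213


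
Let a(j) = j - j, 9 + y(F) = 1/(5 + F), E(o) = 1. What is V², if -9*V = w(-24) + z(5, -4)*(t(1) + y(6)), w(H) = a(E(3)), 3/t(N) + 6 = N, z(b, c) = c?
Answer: 4376464/245025 ≈ 17.861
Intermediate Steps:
t(N) = 3/(-6 + N)
y(F) = -9 + 1/(5 + F)
a(j) = 0
w(H) = 0
V = -2092/495 (V = -(0 - 4*(3/(-6 + 1) + (-44 - 9*6)/(5 + 6)))/9 = -(0 - 4*(3/(-5) + (-44 - 54)/11))/9 = -(0 - 4*(3*(-⅕) + (1/11)*(-98)))/9 = -(0 - 4*(-⅗ - 98/11))/9 = -(0 - 4*(-523/55))/9 = -(0 + 2092/55)/9 = -⅑*2092/55 = -2092/495 ≈ -4.2263)
V² = (-2092/495)² = 4376464/245025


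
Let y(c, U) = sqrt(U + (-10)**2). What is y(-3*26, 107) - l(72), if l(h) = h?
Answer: -72 + 3*sqrt(23) ≈ -57.612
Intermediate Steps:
y(c, U) = sqrt(100 + U) (y(c, U) = sqrt(U + 100) = sqrt(100 + U))
y(-3*26, 107) - l(72) = sqrt(100 + 107) - 1*72 = sqrt(207) - 72 = 3*sqrt(23) - 72 = -72 + 3*sqrt(23)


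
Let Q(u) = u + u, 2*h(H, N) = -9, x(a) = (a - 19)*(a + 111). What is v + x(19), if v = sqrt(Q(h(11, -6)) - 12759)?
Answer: 4*I*sqrt(798) ≈ 113.0*I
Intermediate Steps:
x(a) = (-19 + a)*(111 + a)
h(H, N) = -9/2 (h(H, N) = (1/2)*(-9) = -9/2)
Q(u) = 2*u
v = 4*I*sqrt(798) (v = sqrt(2*(-9/2) - 12759) = sqrt(-9 - 12759) = sqrt(-12768) = 4*I*sqrt(798) ≈ 113.0*I)
v + x(19) = 4*I*sqrt(798) + (-2109 + 19**2 + 92*19) = 4*I*sqrt(798) + (-2109 + 361 + 1748) = 4*I*sqrt(798) + 0 = 4*I*sqrt(798)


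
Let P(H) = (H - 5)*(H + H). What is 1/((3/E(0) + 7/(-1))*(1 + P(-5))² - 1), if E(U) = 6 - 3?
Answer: -1/61207 ≈ -1.6338e-5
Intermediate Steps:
P(H) = 2*H*(-5 + H) (P(H) = (-5 + H)*(2*H) = 2*H*(-5 + H))
E(U) = 3
1/((3/E(0) + 7/(-1))*(1 + P(-5))² - 1) = 1/((3/3 + 7/(-1))*(1 + 2*(-5)*(-5 - 5))² - 1) = 1/((3*(⅓) + 7*(-1))*(1 + 2*(-5)*(-10))² - 1) = 1/((1 - 7)*(1 + 100)² - 1) = 1/(-6*101² - 1) = 1/(-6*10201 - 1) = 1/(-61206 - 1) = 1/(-61207) = -1/61207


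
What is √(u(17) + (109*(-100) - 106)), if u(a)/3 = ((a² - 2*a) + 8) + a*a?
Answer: 5*I*√374 ≈ 96.695*I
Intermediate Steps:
u(a) = 24 - 6*a + 6*a² (u(a) = 3*(((a² - 2*a) + 8) + a*a) = 3*((8 + a² - 2*a) + a²) = 3*(8 - 2*a + 2*a²) = 24 - 6*a + 6*a²)
√(u(17) + (109*(-100) - 106)) = √((24 - 6*17 + 6*17²) + (109*(-100) - 106)) = √((24 - 102 + 6*289) + (-10900 - 106)) = √((24 - 102 + 1734) - 11006) = √(1656 - 11006) = √(-9350) = 5*I*√374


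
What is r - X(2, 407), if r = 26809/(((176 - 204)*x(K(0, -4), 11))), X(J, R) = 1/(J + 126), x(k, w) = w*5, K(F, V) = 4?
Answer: -858273/49280 ≈ -17.416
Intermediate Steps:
x(k, w) = 5*w
X(J, R) = 1/(126 + J)
r = -26809/1540 (r = 26809/(((176 - 204)*(5*11))) = 26809/((-28*55)) = 26809/(-1540) = 26809*(-1/1540) = -26809/1540 ≈ -17.408)
r - X(2, 407) = -26809/1540 - 1/(126 + 2) = -26809/1540 - 1/128 = -858273/49280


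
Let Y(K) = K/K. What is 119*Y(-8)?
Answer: 119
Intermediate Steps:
Y(K) = 1
119*Y(-8) = 119*1 = 119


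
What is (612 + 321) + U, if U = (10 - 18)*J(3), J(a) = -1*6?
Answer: 981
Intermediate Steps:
J(a) = -6
U = 48 (U = (10 - 18)*(-6) = -8*(-6) = 48)
(612 + 321) + U = (612 + 321) + 48 = 933 + 48 = 981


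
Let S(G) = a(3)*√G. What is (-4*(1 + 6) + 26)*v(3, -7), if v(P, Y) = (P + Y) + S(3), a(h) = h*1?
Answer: 8 - 6*√3 ≈ -2.3923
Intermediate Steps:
a(h) = h
S(G) = 3*√G
v(P, Y) = P + Y + 3*√3 (v(P, Y) = (P + Y) + 3*√3 = P + Y + 3*√3)
(-4*(1 + 6) + 26)*v(3, -7) = (-4*(1 + 6) + 26)*(3 - 7 + 3*√3) = (-4*7 + 26)*(-4 + 3*√3) = (-28 + 26)*(-4 + 3*√3) = -2*(-4 + 3*√3) = 8 - 6*√3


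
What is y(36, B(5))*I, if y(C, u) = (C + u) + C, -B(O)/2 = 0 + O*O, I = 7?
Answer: 154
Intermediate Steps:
B(O) = -2*O² (B(O) = -2*(0 + O*O) = -2*(0 + O²) = -2*O²)
y(C, u) = u + 2*C
y(36, B(5))*I = (-2*5² + 2*36)*7 = (-2*25 + 72)*7 = (-50 + 72)*7 = 22*7 = 154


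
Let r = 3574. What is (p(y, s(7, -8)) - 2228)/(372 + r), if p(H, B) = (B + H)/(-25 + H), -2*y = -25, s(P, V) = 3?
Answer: -55731/98650 ≈ -0.56494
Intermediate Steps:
y = 25/2 (y = -½*(-25) = 25/2 ≈ 12.500)
p(H, B) = (B + H)/(-25 + H)
(p(y, s(7, -8)) - 2228)/(372 + r) = ((3 + 25/2)/(-25 + 25/2) - 2228)/(372 + 3574) = ((31/2)/(-25/2) - 2228)/3946 = (-2/25*31/2 - 2228)*(1/3946) = (-31/25 - 2228)*(1/3946) = -55731/25*1/3946 = -55731/98650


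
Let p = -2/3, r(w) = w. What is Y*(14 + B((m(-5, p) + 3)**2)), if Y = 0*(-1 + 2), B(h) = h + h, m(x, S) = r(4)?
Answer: 0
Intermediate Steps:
p = -2/3 (p = -2*1/3 = -2/3 ≈ -0.66667)
m(x, S) = 4
B(h) = 2*h
Y = 0 (Y = 0*1 = 0)
Y*(14 + B((m(-5, p) + 3)**2)) = 0*(14 + 2*(4 + 3)**2) = 0*(14 + 2*7**2) = 0*(14 + 2*49) = 0*(14 + 98) = 0*112 = 0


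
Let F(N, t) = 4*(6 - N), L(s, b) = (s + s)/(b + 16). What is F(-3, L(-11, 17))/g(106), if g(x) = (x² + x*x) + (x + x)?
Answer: 9/5671 ≈ 0.0015870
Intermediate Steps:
L(s, b) = 2*s/(16 + b) (L(s, b) = (2*s)/(16 + b) = 2*s/(16 + b))
g(x) = 2*x + 2*x² (g(x) = (x² + x²) + 2*x = 2*x² + 2*x = 2*x + 2*x²)
F(N, t) = 24 - 4*N
F(-3, L(-11, 17))/g(106) = (24 - 4*(-3))/((2*106*(1 + 106))) = (24 + 12)/((2*106*107)) = 36/22684 = 36*(1/22684) = 9/5671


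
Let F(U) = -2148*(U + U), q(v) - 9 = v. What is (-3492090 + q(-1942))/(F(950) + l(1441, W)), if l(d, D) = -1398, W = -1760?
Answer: 268771/314046 ≈ 0.85583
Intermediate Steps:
q(v) = 9 + v
F(U) = -4296*U
(-3492090 + q(-1942))/(F(950) + l(1441, W)) = (-3492090 + (9 - 1942))/(-4296*950 - 1398) = (-3492090 - 1933)/(-4081200 - 1398) = -3494023/(-4082598) = -3494023*(-1/4082598) = 268771/314046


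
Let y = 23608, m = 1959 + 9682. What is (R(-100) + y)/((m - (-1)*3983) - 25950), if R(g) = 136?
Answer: -11872/5163 ≈ -2.2994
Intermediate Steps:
m = 11641
(R(-100) + y)/((m - (-1)*3983) - 25950) = (136 + 23608)/((11641 - (-1)*3983) - 25950) = 23744/((11641 - 1*(-3983)) - 25950) = 23744/((11641 + 3983) - 25950) = 23744/(15624 - 25950) = 23744/(-10326) = 23744*(-1/10326) = -11872/5163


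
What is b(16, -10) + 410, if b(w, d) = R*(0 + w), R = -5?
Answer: 330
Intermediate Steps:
b(w, d) = -5*w (b(w, d) = -5*(0 + w) = -5*w)
b(16, -10) + 410 = -5*16 + 410 = -80 + 410 = 330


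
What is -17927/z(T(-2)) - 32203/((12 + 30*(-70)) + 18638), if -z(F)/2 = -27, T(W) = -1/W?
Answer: -74607703/223425 ≈ -333.93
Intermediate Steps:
z(F) = 54 (z(F) = -2*(-27) = 54)
-17927/z(T(-2)) - 32203/((12 + 30*(-70)) + 18638) = -17927/54 - 32203/((12 + 30*(-70)) + 18638) = -17927*1/54 - 32203/((12 - 2100) + 18638) = -17927/54 - 32203/(-2088 + 18638) = -17927/54 - 32203/16550 = -74607703/223425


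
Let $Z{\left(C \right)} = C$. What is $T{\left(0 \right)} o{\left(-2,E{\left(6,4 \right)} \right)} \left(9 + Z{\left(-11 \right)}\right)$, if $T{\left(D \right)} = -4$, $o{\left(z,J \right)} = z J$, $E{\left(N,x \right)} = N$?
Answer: $-96$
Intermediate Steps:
$o{\left(z,J \right)} = J z$
$T{\left(0 \right)} o{\left(-2,E{\left(6,4 \right)} \right)} \left(9 + Z{\left(-11 \right)}\right) = - 4 \cdot 6 \left(-2\right) \left(9 - 11\right) = \left(-4\right) \left(-12\right) \left(-2\right) = 48 \left(-2\right) = -96$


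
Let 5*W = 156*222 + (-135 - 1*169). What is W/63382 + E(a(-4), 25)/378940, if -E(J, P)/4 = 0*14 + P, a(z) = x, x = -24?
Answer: 324414033/3002246885 ≈ 0.10806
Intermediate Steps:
W = 34328/5 (W = (156*222 + (-135 - 1*169))/5 = (34632 + (-135 - 169))/5 = (34632 - 304)/5 = (1/5)*34328 = 34328/5 ≈ 6865.6)
a(z) = -24
E(J, P) = -4*P (E(J, P) = -4*(0*14 + P) = -4*(0 + P) = -4*P)
W/63382 + E(a(-4), 25)/378940 = (34328/5)/63382 - 4*25/378940 = (34328/5)*(1/63382) - 100*1/378940 = 17164/158455 - 5/18947 = 324414033/3002246885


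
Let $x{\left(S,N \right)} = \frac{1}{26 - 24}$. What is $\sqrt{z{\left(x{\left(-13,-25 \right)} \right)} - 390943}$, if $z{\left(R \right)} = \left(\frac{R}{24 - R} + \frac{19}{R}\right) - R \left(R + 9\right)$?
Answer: $\frac{i \sqrt{3454078363}}{94} \approx 625.23 i$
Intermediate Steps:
$x{\left(S,N \right)} = \frac{1}{2}$
$z{\left(R \right)} = \frac{19}{R} + \frac{R}{24 - R} - R \left(9 + R\right)$ ($z{\left(R \right)} = \left(\frac{19}{R} + \frac{R}{24 - R}\right) - R \left(9 + R\right) = \frac{19}{R} + \frac{R}{24 - R} - R \left(9 + R\right)$)
$\sqrt{z{\left(x{\left(-13,-25 \right)} \right)} - 390943} = \sqrt{\frac{\frac{1}{\frac{1}{2}} \left(-456 - \left(\frac{1}{2}\right)^{4} + \frac{15}{8} + 19 \cdot \frac{1}{2} + \frac{215}{4}\right)}{-24 + \frac{1}{2}} - 390943} = \sqrt{\frac{2 \left(-456 - \frac{1}{16} + 15 \cdot \frac{1}{8} + \frac{19}{2} + 215 \cdot \frac{1}{4}\right)}{- \frac{47}{2}} - 390943} = \sqrt{2 \left(- \frac{2}{47}\right) \left(-456 - \frac{1}{16} + \frac{15}{8} + \frac{19}{2} + \frac{215}{4}\right) - 390943} = \sqrt{2 \left(- \frac{2}{47}\right) \left(- \frac{6255}{16}\right) - 390943} = \sqrt{\frac{6255}{188} - 390943} = \sqrt{- \frac{73491029}{188}} = \frac{i \sqrt{3454078363}}{94}$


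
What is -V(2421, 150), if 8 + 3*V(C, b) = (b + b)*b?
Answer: -44992/3 ≈ -14997.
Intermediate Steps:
V(C, b) = -8/3 + 2*b²/3 (V(C, b) = -8/3 + ((b + b)*b)/3 = -8/3 + ((2*b)*b)/3 = -8/3 + (2*b²)/3 = -8/3 + 2*b²/3)
-V(2421, 150) = -(-8/3 + (⅔)*150²) = -(-8/3 + (⅔)*22500) = -(-8/3 + 15000) = -1*44992/3 = -44992/3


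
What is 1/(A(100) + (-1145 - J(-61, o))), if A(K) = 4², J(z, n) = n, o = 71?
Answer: -1/1200 ≈ -0.00083333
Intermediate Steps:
A(K) = 16
1/(A(100) + (-1145 - J(-61, o))) = 1/(16 + (-1145 - 1*71)) = 1/(16 + (-1145 - 71)) = 1/(16 - 1216) = 1/(-1200) = -1/1200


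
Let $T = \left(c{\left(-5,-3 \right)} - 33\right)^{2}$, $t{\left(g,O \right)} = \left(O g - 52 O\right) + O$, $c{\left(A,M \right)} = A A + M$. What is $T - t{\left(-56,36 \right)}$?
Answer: $3973$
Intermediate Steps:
$c{\left(A,M \right)} = M + A^{2}$ ($c{\left(A,M \right)} = A^{2} + M = M + A^{2}$)
$t{\left(g,O \right)} = - 51 O + O g$ ($t{\left(g,O \right)} = \left(- 52 O + O g\right) + O = - 51 O + O g$)
$T = 121$ ($T = \left(\left(-3 + \left(-5\right)^{2}\right) - 33\right)^{2} = \left(\left(-3 + 25\right) - 33\right)^{2} = \left(22 - 33\right)^{2} = \left(-11\right)^{2} = 121$)
$T - t{\left(-56,36 \right)} = 121 - 36 \left(-51 - 56\right) = 121 - 36 \left(-107\right) = 121 - -3852 = 121 + 3852 = 3973$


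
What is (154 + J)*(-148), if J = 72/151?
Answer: -3452248/151 ≈ -22863.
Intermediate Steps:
J = 72/151 (J = 72*(1/151) = 72/151 ≈ 0.47682)
(154 + J)*(-148) = (154 + 72/151)*(-148) = (23326/151)*(-148) = -3452248/151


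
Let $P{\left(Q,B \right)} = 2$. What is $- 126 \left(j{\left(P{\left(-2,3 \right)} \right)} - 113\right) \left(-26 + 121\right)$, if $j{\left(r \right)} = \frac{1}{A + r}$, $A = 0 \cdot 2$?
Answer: $1346625$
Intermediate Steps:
$A = 0$
$j{\left(r \right)} = \frac{1}{r}$ ($j{\left(r \right)} = \frac{1}{0 + r} = \frac{1}{r}$)
$- 126 \left(j{\left(P{\left(-2,3 \right)} \right)} - 113\right) \left(-26 + 121\right) = - 126 \left(\frac{1}{2} - 113\right) \left(-26 + 121\right) = - 126 \left(\frac{1}{2} - 113\right) 95 = - 126 \left(\left(- \frac{225}{2}\right) 95\right) = \left(-126\right) \left(- \frac{21375}{2}\right) = 1346625$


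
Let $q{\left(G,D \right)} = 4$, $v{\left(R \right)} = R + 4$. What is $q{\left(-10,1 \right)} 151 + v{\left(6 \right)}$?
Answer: $614$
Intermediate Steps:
$v{\left(R \right)} = 4 + R$
$q{\left(-10,1 \right)} 151 + v{\left(6 \right)} = 4 \cdot 151 + \left(4 + 6\right) = 604 + 10 = 614$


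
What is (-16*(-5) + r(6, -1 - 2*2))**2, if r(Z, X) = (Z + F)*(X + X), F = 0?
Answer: 400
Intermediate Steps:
r(Z, X) = 2*X*Z (r(Z, X) = (Z + 0)*(X + X) = Z*(2*X) = 2*X*Z)
(-16*(-5) + r(6, -1 - 2*2))**2 = (-16*(-5) + 2*(-1 - 2*2)*6)**2 = (80 + 2*(-1 - 4)*6)**2 = (80 + 2*(-5)*6)**2 = (80 - 60)**2 = 20**2 = 400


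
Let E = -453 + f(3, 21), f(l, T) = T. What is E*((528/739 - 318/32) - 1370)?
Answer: 440314191/739 ≈ 5.9582e+5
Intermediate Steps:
E = -432 (E = -453 + 21 = -432)
E*((528/739 - 318/32) - 1370) = -432*((528/739 - 318/32) - 1370) = -432*((528*(1/739) - 318*1/32) - 1370) = -432*((528/739 - 159/16) - 1370) = -432*(-109053/11824 - 1370) = -432*(-16307933/11824) = 440314191/739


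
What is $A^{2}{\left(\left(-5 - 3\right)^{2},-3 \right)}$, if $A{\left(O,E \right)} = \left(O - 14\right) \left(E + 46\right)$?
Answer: $4622500$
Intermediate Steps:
$A{\left(O,E \right)} = \left(-14 + O\right) \left(46 + E\right)$
$A^{2}{\left(\left(-5 - 3\right)^{2},-3 \right)} = \left(-644 - -42 + 46 \left(-5 - 3\right)^{2} - 3 \left(-5 - 3\right)^{2}\right)^{2} = \left(-644 + 42 + 46 \left(-8\right)^{2} - 3 \left(-8\right)^{2}\right)^{2} = \left(-644 + 42 + 46 \cdot 64 - 192\right)^{2} = \left(-644 + 42 + 2944 - 192\right)^{2} = 2150^{2} = 4622500$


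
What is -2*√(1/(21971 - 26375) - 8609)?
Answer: -I*√41743354737/1101 ≈ -185.57*I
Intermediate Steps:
-2*√(1/(21971 - 26375) - 8609) = -2*√(1/(-4404) - 8609) = -2*√(-1/4404 - 8609) = -I*√41743354737/1101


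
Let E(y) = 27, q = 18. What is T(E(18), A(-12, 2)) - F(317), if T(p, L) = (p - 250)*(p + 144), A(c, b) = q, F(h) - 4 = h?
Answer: -38454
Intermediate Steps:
F(h) = 4 + h
A(c, b) = 18
T(p, L) = (-250 + p)*(144 + p)
T(E(18), A(-12, 2)) - F(317) = (-36000 + 27**2 - 106*27) - (4 + 317) = (-36000 + 729 - 2862) - 1*321 = -38133 - 321 = -38454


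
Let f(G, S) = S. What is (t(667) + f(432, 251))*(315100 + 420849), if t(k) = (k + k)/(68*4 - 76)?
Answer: 18593751485/98 ≈ 1.8973e+8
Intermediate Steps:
t(k) = k/98 (t(k) = (2*k)/(272 - 76) = (2*k)/196 = (2*k)*(1/196) = k/98)
(t(667) + f(432, 251))*(315100 + 420849) = ((1/98)*667 + 251)*(315100 + 420849) = (667/98 + 251)*735949 = (25265/98)*735949 = 18593751485/98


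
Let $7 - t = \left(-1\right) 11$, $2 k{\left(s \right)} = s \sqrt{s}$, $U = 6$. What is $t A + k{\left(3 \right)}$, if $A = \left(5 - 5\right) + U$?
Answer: $108 + \frac{3 \sqrt{3}}{2} \approx 110.6$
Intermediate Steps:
$k{\left(s \right)} = \frac{s^{\frac{3}{2}}}{2}$ ($k{\left(s \right)} = \frac{s \sqrt{s}}{2} = \frac{s^{\frac{3}{2}}}{2}$)
$t = 18$ ($t = 7 - \left(-1\right) 11 = 7 - -11 = 7 + 11 = 18$)
$A = 6$ ($A = \left(5 - 5\right) + 6 = 0 + 6 = 6$)
$t A + k{\left(3 \right)} = 18 \cdot 6 + \frac{3^{\frac{3}{2}}}{2} = 108 + \frac{3 \sqrt{3}}{2}$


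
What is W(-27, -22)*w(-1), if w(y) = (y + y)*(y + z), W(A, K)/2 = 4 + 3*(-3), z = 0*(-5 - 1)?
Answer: -20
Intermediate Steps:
z = 0 (z = 0*(-6) = 0)
W(A, K) = -10 (W(A, K) = 2*(4 + 3*(-3)) = 2*(4 - 9) = 2*(-5) = -10)
w(y) = 2*y² (w(y) = (y + y)*(y + 0) = (2*y)*y = 2*y²)
W(-27, -22)*w(-1) = -20*(-1)² = -20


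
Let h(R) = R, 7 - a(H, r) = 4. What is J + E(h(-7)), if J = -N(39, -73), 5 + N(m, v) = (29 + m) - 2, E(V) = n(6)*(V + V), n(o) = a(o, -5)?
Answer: -103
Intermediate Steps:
a(H, r) = 3 (a(H, r) = 7 - 1*4 = 7 - 4 = 3)
n(o) = 3
E(V) = 6*V (E(V) = 3*(V + V) = 3*(2*V) = 6*V)
N(m, v) = 22 + m (N(m, v) = -5 + ((29 + m) - 2) = -5 + (27 + m) = 22 + m)
J = -61 (J = -(22 + 39) = -1*61 = -61)
J + E(h(-7)) = -61 + 6*(-7) = -61 - 42 = -103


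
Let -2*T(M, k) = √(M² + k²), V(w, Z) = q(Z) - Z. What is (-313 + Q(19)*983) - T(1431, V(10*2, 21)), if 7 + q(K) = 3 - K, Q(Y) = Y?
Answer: 18364 + 17*√7093/2 ≈ 19080.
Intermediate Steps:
q(K) = -4 - K (q(K) = -7 + (3 - K) = -4 - K)
V(w, Z) = -4 - 2*Z (V(w, Z) = (-4 - Z) - Z = -4 - 2*Z)
T(M, k) = -√(M² + k²)/2
(-313 + Q(19)*983) - T(1431, V(10*2, 21)) = (-313 + 19*983) - (-1)*√(1431² + (-4 - 2*21)²)/2 = (-313 + 18677) - (-1)*√(2047761 + (-4 - 42)²)/2 = 18364 - (-1)*√(2047761 + (-46)²)/2 = 18364 - (-1)*√(2047761 + 2116)/2 = 18364 - (-1)*√2049877/2 = 18364 - (-1)*17*√7093/2 = 18364 - (-17)*√7093/2 = 18364 + 17*√7093/2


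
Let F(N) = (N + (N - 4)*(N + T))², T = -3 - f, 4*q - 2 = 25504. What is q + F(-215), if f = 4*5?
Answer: 5388686051/2 ≈ 2.6943e+9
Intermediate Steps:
q = 12753/2 (q = ½ + (¼)*25504 = ½ + 6376 = 12753/2 ≈ 6376.5)
f = 20
T = -23 (T = -3 - 1*20 = -3 - 20 = -23)
F(N) = (N + (-23 + N)*(-4 + N))² (F(N) = (N + (N - 4)*(N - 23))² = (N + (-4 + N)*(-23 + N))² = (N + (-23 + N)*(-4 + N))²)
q + F(-215) = 12753/2 + (92 + (-215)² - 26*(-215))² = 12753/2 + (92 + 46225 + 5590)² = 12753/2 + 51907² = 12753/2 + 2694336649 = 5388686051/2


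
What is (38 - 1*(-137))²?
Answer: 30625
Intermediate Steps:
(38 - 1*(-137))² = (38 + 137)² = 175² = 30625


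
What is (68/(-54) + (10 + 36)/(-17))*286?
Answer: -520520/459 ≈ -1134.0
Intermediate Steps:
(68/(-54) + (10 + 36)/(-17))*286 = (68*(-1/54) + 46*(-1/17))*286 = (-34/27 - 46/17)*286 = -1820/459*286 = -520520/459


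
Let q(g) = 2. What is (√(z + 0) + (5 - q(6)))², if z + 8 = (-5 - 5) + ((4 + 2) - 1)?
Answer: (3 + I*√13)² ≈ -4.0 + 21.633*I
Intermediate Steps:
z = -13 (z = -8 + ((-5 - 5) + ((4 + 2) - 1)) = -8 + (-10 + (6 - 1)) = -8 + (-10 + 5) = -8 - 5 = -13)
(√(z + 0) + (5 - q(6)))² = (√(-13 + 0) + (5 - 1*2))² = (√(-13) + (5 - 2))² = (I*√13 + 3)² = (3 + I*√13)²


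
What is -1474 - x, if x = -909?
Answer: -565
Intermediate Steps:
-1474 - x = -1474 - 1*(-909) = -1474 + 909 = -565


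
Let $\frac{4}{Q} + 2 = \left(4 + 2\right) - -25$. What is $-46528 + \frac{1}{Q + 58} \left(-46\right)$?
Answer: $- \frac{39223771}{843} \approx -46529.0$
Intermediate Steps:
$Q = \frac{4}{29}$ ($Q = \frac{4}{-2 + \left(\left(4 + 2\right) - -25\right)} = \frac{4}{-2 + \left(6 + 25\right)} = \frac{4}{-2 + 31} = \frac{4}{29} \approx 0.13793$)
$-46528 + \frac{1}{Q + 58} \left(-46\right) = -46528 + \frac{1}{\frac{4}{29} + 58} \left(-46\right) = -46528 + \frac{1}{\frac{1686}{29}} \left(-46\right) = -46528 + \frac{29}{1686} \left(-46\right) = -46528 - \frac{667}{843} = - \frac{39223771}{843}$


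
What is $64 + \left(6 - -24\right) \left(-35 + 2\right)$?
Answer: $-926$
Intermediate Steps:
$64 + \left(6 - -24\right) \left(-35 + 2\right) = 64 + \left(6 + 24\right) \left(-33\right) = 64 + 30 \left(-33\right) = 64 - 990 = -926$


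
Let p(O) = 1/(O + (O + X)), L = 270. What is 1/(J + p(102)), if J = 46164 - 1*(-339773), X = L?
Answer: 474/182934139 ≈ 2.5911e-6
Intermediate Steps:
X = 270
J = 385937 (J = 46164 + 339773 = 385937)
p(O) = 1/(270 + 2*O) (p(O) = 1/(O + (O + 270)) = 1/(O + (270 + O)) = 1/(270 + 2*O))
1/(J + p(102)) = 1/(385937 + 1/(2*(135 + 102))) = 1/(385937 + (½)/237) = 1/(385937 + (½)*(1/237)) = 1/(385937 + 1/474) = 1/(182934139/474) = 474/182934139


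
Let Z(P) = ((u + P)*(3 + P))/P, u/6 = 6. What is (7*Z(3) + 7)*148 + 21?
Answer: 81865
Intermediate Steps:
u = 36 (u = 6*6 = 36)
Z(P) = (3 + P)*(36 + P)/P (Z(P) = ((36 + P)*(3 + P))/P = ((3 + P)*(36 + P))/P = (3 + P)*(36 + P)/P)
(7*Z(3) + 7)*148 + 21 = (7*(39 + 3 + 108/3) + 7)*148 + 21 = (7*(39 + 3 + 108*(⅓)) + 7)*148 + 21 = (7*(39 + 3 + 36) + 7)*148 + 21 = (7*78 + 7)*148 + 21 = (546 + 7)*148 + 21 = 553*148 + 21 = 81844 + 21 = 81865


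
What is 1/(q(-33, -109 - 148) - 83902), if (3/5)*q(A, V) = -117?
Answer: -1/84097 ≈ -1.1891e-5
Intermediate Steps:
q(A, V) = -195 (q(A, V) = (5/3)*(-117) = -195)
1/(q(-33, -109 - 148) - 83902) = 1/(-195 - 83902) = 1/(-84097) = -1/84097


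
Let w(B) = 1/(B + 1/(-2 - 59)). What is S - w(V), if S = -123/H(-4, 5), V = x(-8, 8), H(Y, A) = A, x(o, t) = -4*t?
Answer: -239914/9765 ≈ -24.569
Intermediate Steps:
V = -32 (V = -4*8 = -32)
w(B) = 1/(-1/61 + B) (w(B) = 1/(B + 1/(-61)) = 1/(B - 1/61) = 1/(-1/61 + B))
S = -123/5 ≈ -24.600
S - w(V) = -123/5 - 61/(-1 + 61*(-32)) = -123/5 - 61/(-1 - 1952) = -123/5 - 61/(-1953) = -123/5 - 61*(-1)/1953 = -123/5 - 1*(-61/1953) = -123/5 + 61/1953 = -239914/9765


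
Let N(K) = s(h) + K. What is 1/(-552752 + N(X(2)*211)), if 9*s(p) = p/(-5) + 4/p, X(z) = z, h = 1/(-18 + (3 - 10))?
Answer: -1125/621383749 ≈ -1.8105e-6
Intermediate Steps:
h = -1/25 (h = 1/(-18 - 7) = 1/(-25) = -1/25 ≈ -0.040000)
s(p) = -p/45 + 4/(9*p) (s(p) = (p/(-5) + 4/p)/9 = (p*(-⅕) + 4/p)/9 = (-p/5 + 4/p)/9 = (4/p - p/5)/9 = -p/45 + 4/(9*p))
N(K) = -12499/1125 + K (N(K) = (20 - (-1/25)²)/(45*(-1/25)) + K = (1/45)*(-25)*(20 - 1*1/625) + K = (1/45)*(-25)*(20 - 1/625) + K = (1/45)*(-25)*(12499/625) + K = -12499/1125 + K)
1/(-552752 + N(X(2)*211)) = 1/(-552752 + (-12499/1125 + 2*211)) = 1/(-552752 + (-12499/1125 + 422)) = 1/(-552752 + 462251/1125) = 1/(-621383749/1125) = -1125/621383749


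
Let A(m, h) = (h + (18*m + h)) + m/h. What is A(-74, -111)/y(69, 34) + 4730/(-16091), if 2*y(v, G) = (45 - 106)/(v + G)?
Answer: 15445850770/2944653 ≈ 5245.4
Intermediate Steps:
y(v, G) = -61/(2*(G + v)) (y(v, G) = ((45 - 106)/(v + G))/2 = (-61/(G + v))/2 = -61/(2*(G + v)))
A(m, h) = 2*h + 18*m + m/h (A(m, h) = (h + (h + 18*m)) + m/h = (2*h + 18*m) + m/h = 2*h + 18*m + m/h)
A(-74, -111)/y(69, 34) + 4730/(-16091) = (2*(-111) + 18*(-74) - 74/(-111))/((-61/(2*34 + 2*69))) + 4730/(-16091) = (-222 - 1332 - 74*(-1/111))/((-61/(68 + 138))) + 4730*(-1/16091) = (-222 - 1332 + ⅔)/((-61/206)) - 4730/16091 = -4660/(3*((-61*1/206))) - 4730/16091 = -4660/(3*(-61/206)) - 4730/16091 = -4660/3*(-206/61) - 4730/16091 = 959960/183 - 4730/16091 = 15445850770/2944653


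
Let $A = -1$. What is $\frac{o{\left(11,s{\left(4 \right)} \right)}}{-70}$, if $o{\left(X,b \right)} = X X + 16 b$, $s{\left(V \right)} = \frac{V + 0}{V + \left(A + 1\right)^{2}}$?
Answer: $- \frac{137}{70} \approx -1.9571$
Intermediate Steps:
$s{\left(V \right)} = 1$ ($s{\left(V \right)} = \frac{V + 0}{V + \left(-1 + 1\right)^{2}} = \frac{V}{V + 0^{2}} = \frac{V}{V + 0} = \frac{V}{V} = 1$)
$o{\left(X,b \right)} = X^{2} + 16 b$
$\frac{o{\left(11,s{\left(4 \right)} \right)}}{-70} = \frac{11^{2} + 16 \cdot 1}{-70} = \left(121 + 16\right) \left(- \frac{1}{70}\right) = 137 \left(- \frac{1}{70}\right) = - \frac{137}{70}$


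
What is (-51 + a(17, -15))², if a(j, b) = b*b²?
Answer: 11737476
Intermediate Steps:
a(j, b) = b³
(-51 + a(17, -15))² = (-51 + (-15)³)² = (-51 - 3375)² = (-3426)² = 11737476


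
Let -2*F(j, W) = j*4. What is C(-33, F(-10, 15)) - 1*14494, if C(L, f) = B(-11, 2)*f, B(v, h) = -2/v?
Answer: -159394/11 ≈ -14490.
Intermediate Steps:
F(j, W) = -2*j (F(j, W) = -j*4/2 = -2*j)
C(L, f) = 2*f/11 (C(L, f) = (-2/(-11))*f = (-2*(-1/11))*f = 2*f/11)
C(-33, F(-10, 15)) - 1*14494 = 2*(-2*(-10))/11 - 1*14494 = (2/11)*20 - 14494 = 40/11 - 14494 = -159394/11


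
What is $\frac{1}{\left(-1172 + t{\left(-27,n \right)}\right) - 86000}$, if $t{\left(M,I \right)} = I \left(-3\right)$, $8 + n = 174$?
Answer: $- \frac{1}{87670} \approx -1.1406 \cdot 10^{-5}$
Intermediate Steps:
$n = 166$ ($n = -8 + 174 = 166$)
$t{\left(M,I \right)} = - 3 I$
$\frac{1}{\left(-1172 + t{\left(-27,n \right)}\right) - 86000} = \frac{1}{\left(-1172 - 498\right) - 86000} = \frac{1}{-1670 - 86000} = \frac{1}{-87670} = - \frac{1}{87670}$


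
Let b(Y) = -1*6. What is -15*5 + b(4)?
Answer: -81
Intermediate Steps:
b(Y) = -6
-15*5 + b(4) = -15*5 - 6 = -75 - 6 = -81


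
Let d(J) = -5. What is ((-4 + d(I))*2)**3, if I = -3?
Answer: -5832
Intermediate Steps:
((-4 + d(I))*2)**3 = ((-4 - 5)*2)**3 = (-9*2)**3 = (-18)**3 = -5832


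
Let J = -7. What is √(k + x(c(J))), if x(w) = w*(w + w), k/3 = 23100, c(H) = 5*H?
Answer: 5*√2870 ≈ 267.86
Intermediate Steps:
k = 69300 (k = 3*23100 = 69300)
x(w) = 2*w² (x(w) = w*(2*w) = 2*w²)
√(k + x(c(J))) = √(69300 + 2*(5*(-7))²) = √(69300 + 2*(-35)²) = √(69300 + 2*1225) = √(69300 + 2450) = √71750 = 5*√2870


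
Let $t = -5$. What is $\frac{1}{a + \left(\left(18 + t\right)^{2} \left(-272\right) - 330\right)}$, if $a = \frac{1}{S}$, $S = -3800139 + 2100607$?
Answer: $- \frac{1699532}{78684932537} \approx -2.1599 \cdot 10^{-5}$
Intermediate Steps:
$S = -1699532$
$a = - \frac{1}{1699532}$ ($a = \frac{1}{-1699532} = - \frac{1}{1699532} \approx -5.884 \cdot 10^{-7}$)
$\frac{1}{a + \left(\left(18 + t\right)^{2} \left(-272\right) - 330\right)} = \frac{1}{- \frac{1}{1699532} + \left(\left(18 - 5\right)^{2} \left(-272\right) - 330\right)} = \frac{1}{- \frac{1}{1699532} + \left(13^{2} \left(-272\right) - 330\right)} = \frac{1}{- \frac{1}{1699532} + \left(169 \left(-272\right) - 330\right)} = \frac{1}{- \frac{1}{1699532} - 46298} = \frac{1}{- \frac{78684932537}{1699532}} = - \frac{1699532}{78684932537}$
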